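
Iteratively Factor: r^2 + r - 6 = (r - 2)*(r + 3)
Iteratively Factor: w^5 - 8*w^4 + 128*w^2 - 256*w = (w - 4)*(w^4 - 4*w^3 - 16*w^2 + 64*w) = (w - 4)*(w + 4)*(w^3 - 8*w^2 + 16*w) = w*(w - 4)*(w + 4)*(w^2 - 8*w + 16) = w*(w - 4)^2*(w + 4)*(w - 4)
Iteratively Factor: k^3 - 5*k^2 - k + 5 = (k - 5)*(k^2 - 1) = (k - 5)*(k - 1)*(k + 1)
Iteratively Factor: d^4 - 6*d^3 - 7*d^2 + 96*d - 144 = (d - 4)*(d^3 - 2*d^2 - 15*d + 36) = (d - 4)*(d + 4)*(d^2 - 6*d + 9) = (d - 4)*(d - 3)*(d + 4)*(d - 3)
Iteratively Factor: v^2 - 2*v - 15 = (v - 5)*(v + 3)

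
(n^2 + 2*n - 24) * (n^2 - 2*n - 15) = n^4 - 43*n^2 + 18*n + 360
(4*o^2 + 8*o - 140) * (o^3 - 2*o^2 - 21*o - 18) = 4*o^5 - 240*o^3 + 40*o^2 + 2796*o + 2520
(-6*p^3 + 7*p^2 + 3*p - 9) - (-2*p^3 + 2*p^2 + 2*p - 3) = -4*p^3 + 5*p^2 + p - 6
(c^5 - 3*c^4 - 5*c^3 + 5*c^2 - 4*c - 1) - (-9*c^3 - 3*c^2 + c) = c^5 - 3*c^4 + 4*c^3 + 8*c^2 - 5*c - 1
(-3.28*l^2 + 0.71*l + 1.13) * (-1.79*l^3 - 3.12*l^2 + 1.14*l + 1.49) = 5.8712*l^5 + 8.9627*l^4 - 7.9771*l^3 - 7.6034*l^2 + 2.3461*l + 1.6837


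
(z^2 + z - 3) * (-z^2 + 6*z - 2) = -z^4 + 5*z^3 + 7*z^2 - 20*z + 6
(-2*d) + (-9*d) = -11*d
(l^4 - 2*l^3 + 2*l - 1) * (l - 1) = l^5 - 3*l^4 + 2*l^3 + 2*l^2 - 3*l + 1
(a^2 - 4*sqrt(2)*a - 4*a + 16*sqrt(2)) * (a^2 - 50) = a^4 - 4*sqrt(2)*a^3 - 4*a^3 - 50*a^2 + 16*sqrt(2)*a^2 + 200*a + 200*sqrt(2)*a - 800*sqrt(2)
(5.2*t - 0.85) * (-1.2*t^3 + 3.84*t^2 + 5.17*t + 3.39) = -6.24*t^4 + 20.988*t^3 + 23.62*t^2 + 13.2335*t - 2.8815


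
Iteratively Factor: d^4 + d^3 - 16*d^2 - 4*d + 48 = (d + 4)*(d^3 - 3*d^2 - 4*d + 12) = (d - 3)*(d + 4)*(d^2 - 4) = (d - 3)*(d - 2)*(d + 4)*(d + 2)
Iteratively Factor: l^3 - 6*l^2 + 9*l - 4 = (l - 1)*(l^2 - 5*l + 4) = (l - 4)*(l - 1)*(l - 1)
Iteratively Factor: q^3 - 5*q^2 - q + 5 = (q + 1)*(q^2 - 6*q + 5) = (q - 1)*(q + 1)*(q - 5)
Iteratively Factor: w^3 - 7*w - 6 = (w - 3)*(w^2 + 3*w + 2) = (w - 3)*(w + 2)*(w + 1)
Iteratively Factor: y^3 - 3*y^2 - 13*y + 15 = (y - 1)*(y^2 - 2*y - 15) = (y - 5)*(y - 1)*(y + 3)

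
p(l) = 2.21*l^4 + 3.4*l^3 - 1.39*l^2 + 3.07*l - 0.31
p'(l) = 8.84*l^3 + 10.2*l^2 - 2.78*l + 3.07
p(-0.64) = -3.36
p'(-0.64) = 6.71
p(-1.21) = -7.35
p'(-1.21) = 5.71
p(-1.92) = -5.36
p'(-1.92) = -16.56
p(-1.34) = -7.98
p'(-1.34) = 3.84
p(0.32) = 0.66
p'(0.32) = 3.51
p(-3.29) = 112.39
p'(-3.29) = -192.18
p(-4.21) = 402.68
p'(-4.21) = -464.07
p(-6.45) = 2834.72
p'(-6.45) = -1926.74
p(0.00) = -0.31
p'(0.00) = 3.07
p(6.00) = 3566.63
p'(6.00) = 2263.03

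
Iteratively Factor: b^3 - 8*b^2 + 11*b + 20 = (b - 4)*(b^2 - 4*b - 5) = (b - 4)*(b + 1)*(b - 5)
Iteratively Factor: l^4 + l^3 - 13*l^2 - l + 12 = (l - 3)*(l^3 + 4*l^2 - l - 4) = (l - 3)*(l + 1)*(l^2 + 3*l - 4) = (l - 3)*(l - 1)*(l + 1)*(l + 4)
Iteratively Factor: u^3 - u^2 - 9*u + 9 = (u + 3)*(u^2 - 4*u + 3) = (u - 1)*(u + 3)*(u - 3)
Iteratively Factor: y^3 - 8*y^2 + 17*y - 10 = (y - 5)*(y^2 - 3*y + 2) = (y - 5)*(y - 2)*(y - 1)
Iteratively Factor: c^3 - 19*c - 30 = (c + 2)*(c^2 - 2*c - 15) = (c - 5)*(c + 2)*(c + 3)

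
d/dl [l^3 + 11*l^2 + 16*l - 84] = 3*l^2 + 22*l + 16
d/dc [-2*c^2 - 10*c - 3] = -4*c - 10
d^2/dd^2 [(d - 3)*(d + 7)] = 2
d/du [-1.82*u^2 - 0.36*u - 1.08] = -3.64*u - 0.36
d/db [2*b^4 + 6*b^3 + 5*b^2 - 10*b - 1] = 8*b^3 + 18*b^2 + 10*b - 10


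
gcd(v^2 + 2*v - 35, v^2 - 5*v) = v - 5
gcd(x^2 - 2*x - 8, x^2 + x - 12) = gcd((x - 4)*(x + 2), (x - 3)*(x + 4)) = 1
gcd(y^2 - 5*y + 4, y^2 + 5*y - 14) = 1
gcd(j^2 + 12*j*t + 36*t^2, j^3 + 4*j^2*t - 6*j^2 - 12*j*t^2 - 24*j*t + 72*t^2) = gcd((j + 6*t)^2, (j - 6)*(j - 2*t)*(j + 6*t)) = j + 6*t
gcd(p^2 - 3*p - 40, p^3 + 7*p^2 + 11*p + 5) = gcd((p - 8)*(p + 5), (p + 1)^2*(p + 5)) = p + 5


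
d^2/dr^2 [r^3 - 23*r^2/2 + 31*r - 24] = 6*r - 23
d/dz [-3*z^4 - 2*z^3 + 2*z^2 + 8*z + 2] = -12*z^3 - 6*z^2 + 4*z + 8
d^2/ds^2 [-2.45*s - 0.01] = 0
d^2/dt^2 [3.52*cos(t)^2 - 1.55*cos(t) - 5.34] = 1.55*cos(t) - 7.04*cos(2*t)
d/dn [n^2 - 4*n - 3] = 2*n - 4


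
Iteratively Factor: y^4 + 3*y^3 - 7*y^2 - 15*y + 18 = (y + 3)*(y^3 - 7*y + 6) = (y + 3)^2*(y^2 - 3*y + 2) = (y - 1)*(y + 3)^2*(y - 2)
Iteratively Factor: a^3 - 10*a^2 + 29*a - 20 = (a - 4)*(a^2 - 6*a + 5) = (a - 5)*(a - 4)*(a - 1)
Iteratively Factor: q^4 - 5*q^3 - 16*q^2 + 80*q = (q - 4)*(q^3 - q^2 - 20*q) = (q - 4)*(q + 4)*(q^2 - 5*q) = q*(q - 4)*(q + 4)*(q - 5)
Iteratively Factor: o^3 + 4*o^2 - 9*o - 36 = (o + 4)*(o^2 - 9) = (o - 3)*(o + 4)*(o + 3)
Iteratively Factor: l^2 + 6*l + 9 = (l + 3)*(l + 3)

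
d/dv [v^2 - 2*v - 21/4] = 2*v - 2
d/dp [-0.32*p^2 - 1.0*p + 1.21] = -0.64*p - 1.0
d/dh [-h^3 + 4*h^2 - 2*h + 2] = -3*h^2 + 8*h - 2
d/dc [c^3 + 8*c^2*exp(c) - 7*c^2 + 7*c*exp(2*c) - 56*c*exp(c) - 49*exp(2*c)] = 8*c^2*exp(c) + 3*c^2 + 14*c*exp(2*c) - 40*c*exp(c) - 14*c - 91*exp(2*c) - 56*exp(c)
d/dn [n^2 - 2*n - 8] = 2*n - 2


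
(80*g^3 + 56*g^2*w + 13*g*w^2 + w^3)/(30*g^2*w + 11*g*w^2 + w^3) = (16*g^2 + 8*g*w + w^2)/(w*(6*g + w))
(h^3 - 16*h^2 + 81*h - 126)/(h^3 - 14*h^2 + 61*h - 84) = (h - 6)/(h - 4)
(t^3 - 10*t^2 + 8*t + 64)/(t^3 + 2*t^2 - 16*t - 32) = (t - 8)/(t + 4)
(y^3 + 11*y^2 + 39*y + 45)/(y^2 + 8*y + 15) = y + 3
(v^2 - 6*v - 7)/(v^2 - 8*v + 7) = (v + 1)/(v - 1)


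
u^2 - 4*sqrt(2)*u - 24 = (u - 6*sqrt(2))*(u + 2*sqrt(2))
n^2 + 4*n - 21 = (n - 3)*(n + 7)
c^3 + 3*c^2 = c^2*(c + 3)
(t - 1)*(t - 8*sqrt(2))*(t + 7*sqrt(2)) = t^3 - sqrt(2)*t^2 - t^2 - 112*t + sqrt(2)*t + 112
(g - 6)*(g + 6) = g^2 - 36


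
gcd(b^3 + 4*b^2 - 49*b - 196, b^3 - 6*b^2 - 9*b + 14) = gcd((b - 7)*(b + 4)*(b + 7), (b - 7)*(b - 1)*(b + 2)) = b - 7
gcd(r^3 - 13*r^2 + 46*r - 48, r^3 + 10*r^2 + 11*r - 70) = r - 2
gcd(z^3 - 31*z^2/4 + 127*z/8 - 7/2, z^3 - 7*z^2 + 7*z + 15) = 1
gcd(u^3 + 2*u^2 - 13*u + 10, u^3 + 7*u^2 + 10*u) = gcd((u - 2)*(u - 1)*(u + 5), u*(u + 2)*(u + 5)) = u + 5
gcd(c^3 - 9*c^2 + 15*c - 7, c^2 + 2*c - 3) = c - 1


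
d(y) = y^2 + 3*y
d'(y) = 2*y + 3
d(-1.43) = -2.25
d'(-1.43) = 0.14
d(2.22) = 11.59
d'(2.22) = 7.44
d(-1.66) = -2.22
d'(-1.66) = -0.32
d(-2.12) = -1.87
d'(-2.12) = -1.24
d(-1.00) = -2.00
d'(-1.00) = 1.00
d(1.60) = 7.36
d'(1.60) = 6.20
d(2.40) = 12.96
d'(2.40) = 7.80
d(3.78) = 25.63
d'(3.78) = 10.56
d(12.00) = 180.00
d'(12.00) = 27.00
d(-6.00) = 18.00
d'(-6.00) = -9.00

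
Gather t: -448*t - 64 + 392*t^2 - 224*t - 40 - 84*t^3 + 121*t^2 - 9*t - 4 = -84*t^3 + 513*t^2 - 681*t - 108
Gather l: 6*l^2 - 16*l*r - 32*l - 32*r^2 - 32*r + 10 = 6*l^2 + l*(-16*r - 32) - 32*r^2 - 32*r + 10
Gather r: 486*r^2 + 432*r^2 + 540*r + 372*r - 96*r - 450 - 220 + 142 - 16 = 918*r^2 + 816*r - 544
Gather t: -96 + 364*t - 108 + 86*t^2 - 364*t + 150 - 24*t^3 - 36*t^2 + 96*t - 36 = -24*t^3 + 50*t^2 + 96*t - 90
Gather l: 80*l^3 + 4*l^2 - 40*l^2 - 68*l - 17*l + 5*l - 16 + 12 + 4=80*l^3 - 36*l^2 - 80*l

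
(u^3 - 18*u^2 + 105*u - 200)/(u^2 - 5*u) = u - 13 + 40/u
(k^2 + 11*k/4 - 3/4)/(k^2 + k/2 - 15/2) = (4*k - 1)/(2*(2*k - 5))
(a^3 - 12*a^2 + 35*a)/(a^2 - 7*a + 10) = a*(a - 7)/(a - 2)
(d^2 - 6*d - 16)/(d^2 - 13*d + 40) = (d + 2)/(d - 5)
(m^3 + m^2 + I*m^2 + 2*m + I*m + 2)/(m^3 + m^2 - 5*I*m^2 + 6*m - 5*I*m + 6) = (m^2 + I*m + 2)/(m^2 - 5*I*m + 6)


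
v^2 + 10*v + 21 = (v + 3)*(v + 7)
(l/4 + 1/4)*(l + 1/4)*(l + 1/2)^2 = l^4/4 + 9*l^3/16 + 7*l^2/16 + 9*l/64 + 1/64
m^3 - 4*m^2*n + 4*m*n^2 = m*(m - 2*n)^2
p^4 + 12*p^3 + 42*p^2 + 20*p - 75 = (p - 1)*(p + 3)*(p + 5)^2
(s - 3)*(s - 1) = s^2 - 4*s + 3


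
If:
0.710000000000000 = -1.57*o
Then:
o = -0.45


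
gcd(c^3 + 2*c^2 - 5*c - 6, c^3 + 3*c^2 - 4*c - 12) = c^2 + c - 6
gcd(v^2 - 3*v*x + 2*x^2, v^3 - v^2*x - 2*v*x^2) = -v + 2*x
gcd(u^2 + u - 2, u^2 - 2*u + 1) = u - 1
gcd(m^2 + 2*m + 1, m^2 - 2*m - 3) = m + 1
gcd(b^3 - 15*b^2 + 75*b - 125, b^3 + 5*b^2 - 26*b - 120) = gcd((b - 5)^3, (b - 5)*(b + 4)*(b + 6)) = b - 5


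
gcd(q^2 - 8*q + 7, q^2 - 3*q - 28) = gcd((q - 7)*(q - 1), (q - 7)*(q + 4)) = q - 7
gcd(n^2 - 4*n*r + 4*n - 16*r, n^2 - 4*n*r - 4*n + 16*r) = -n + 4*r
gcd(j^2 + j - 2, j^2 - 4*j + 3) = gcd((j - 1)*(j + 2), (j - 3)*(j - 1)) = j - 1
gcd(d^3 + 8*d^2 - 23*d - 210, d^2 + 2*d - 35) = d^2 + 2*d - 35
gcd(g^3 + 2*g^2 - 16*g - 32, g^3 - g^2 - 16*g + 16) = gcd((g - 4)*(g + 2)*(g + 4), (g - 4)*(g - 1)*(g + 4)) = g^2 - 16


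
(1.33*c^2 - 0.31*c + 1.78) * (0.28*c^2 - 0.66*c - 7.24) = 0.3724*c^4 - 0.9646*c^3 - 8.9262*c^2 + 1.0696*c - 12.8872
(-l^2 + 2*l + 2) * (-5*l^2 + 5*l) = 5*l^4 - 15*l^3 + 10*l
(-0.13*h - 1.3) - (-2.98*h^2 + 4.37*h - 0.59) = 2.98*h^2 - 4.5*h - 0.71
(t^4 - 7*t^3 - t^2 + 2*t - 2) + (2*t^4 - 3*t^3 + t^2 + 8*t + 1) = 3*t^4 - 10*t^3 + 10*t - 1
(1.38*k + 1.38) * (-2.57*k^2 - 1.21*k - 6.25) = -3.5466*k^3 - 5.2164*k^2 - 10.2948*k - 8.625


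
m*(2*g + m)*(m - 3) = 2*g*m^2 - 6*g*m + m^3 - 3*m^2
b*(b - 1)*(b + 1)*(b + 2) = b^4 + 2*b^3 - b^2 - 2*b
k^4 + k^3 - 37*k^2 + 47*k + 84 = (k - 4)*(k - 3)*(k + 1)*(k + 7)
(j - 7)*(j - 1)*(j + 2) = j^3 - 6*j^2 - 9*j + 14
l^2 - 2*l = l*(l - 2)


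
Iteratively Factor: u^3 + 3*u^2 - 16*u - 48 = (u + 3)*(u^2 - 16) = (u + 3)*(u + 4)*(u - 4)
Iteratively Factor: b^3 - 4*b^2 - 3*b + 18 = (b - 3)*(b^2 - b - 6) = (b - 3)*(b + 2)*(b - 3)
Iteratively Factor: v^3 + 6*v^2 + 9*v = (v)*(v^2 + 6*v + 9) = v*(v + 3)*(v + 3)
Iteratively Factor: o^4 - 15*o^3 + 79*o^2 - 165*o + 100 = (o - 5)*(o^3 - 10*o^2 + 29*o - 20) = (o - 5)*(o - 1)*(o^2 - 9*o + 20) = (o - 5)*(o - 4)*(o - 1)*(o - 5)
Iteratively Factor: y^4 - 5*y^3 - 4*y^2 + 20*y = (y)*(y^3 - 5*y^2 - 4*y + 20) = y*(y + 2)*(y^2 - 7*y + 10) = y*(y - 2)*(y + 2)*(y - 5)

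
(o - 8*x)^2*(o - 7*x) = o^3 - 23*o^2*x + 176*o*x^2 - 448*x^3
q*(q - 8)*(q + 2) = q^3 - 6*q^2 - 16*q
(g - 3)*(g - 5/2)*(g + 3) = g^3 - 5*g^2/2 - 9*g + 45/2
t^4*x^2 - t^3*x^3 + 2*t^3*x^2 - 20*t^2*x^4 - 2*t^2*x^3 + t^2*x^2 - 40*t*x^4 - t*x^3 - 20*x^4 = (t - 5*x)*(t + 4*x)*(t*x + x)^2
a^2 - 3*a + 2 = (a - 2)*(a - 1)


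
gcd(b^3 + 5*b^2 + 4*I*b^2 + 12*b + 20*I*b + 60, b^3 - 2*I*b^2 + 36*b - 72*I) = b^2 + 4*I*b + 12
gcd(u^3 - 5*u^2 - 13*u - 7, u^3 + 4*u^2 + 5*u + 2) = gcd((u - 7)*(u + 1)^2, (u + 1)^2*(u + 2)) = u^2 + 2*u + 1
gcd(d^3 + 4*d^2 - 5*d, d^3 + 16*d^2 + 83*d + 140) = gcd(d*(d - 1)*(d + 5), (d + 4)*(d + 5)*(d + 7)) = d + 5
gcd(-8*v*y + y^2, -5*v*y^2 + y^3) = y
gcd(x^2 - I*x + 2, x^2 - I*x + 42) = 1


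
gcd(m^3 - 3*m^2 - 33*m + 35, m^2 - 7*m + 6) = m - 1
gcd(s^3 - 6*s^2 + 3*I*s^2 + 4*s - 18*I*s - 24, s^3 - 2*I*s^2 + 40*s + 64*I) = s + 4*I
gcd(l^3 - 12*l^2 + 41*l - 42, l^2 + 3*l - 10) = l - 2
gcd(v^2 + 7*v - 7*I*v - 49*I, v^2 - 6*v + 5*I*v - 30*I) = 1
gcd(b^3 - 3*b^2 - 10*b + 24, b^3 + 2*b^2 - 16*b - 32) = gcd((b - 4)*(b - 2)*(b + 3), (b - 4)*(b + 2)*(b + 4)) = b - 4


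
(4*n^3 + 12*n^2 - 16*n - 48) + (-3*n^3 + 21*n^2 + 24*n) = n^3 + 33*n^2 + 8*n - 48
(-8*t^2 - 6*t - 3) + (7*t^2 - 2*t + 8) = -t^2 - 8*t + 5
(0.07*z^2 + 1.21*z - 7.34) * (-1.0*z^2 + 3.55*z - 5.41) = -0.07*z^4 - 0.9615*z^3 + 11.2568*z^2 - 32.6031*z + 39.7094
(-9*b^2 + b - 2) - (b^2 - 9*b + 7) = -10*b^2 + 10*b - 9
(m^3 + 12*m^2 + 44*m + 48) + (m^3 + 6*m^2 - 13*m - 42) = 2*m^3 + 18*m^2 + 31*m + 6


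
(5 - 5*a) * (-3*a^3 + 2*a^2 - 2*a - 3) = 15*a^4 - 25*a^3 + 20*a^2 + 5*a - 15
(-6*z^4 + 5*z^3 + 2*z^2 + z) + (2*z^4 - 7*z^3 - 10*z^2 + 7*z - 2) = -4*z^4 - 2*z^3 - 8*z^2 + 8*z - 2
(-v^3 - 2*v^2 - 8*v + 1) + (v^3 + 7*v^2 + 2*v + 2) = 5*v^2 - 6*v + 3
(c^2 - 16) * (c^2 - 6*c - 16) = c^4 - 6*c^3 - 32*c^2 + 96*c + 256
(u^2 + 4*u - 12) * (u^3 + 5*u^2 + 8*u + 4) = u^5 + 9*u^4 + 16*u^3 - 24*u^2 - 80*u - 48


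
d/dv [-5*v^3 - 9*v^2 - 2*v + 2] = -15*v^2 - 18*v - 2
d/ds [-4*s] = -4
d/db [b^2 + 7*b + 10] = 2*b + 7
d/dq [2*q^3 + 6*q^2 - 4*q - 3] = 6*q^2 + 12*q - 4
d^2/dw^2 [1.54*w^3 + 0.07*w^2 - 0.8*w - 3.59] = 9.24*w + 0.14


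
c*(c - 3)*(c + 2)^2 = c^4 + c^3 - 8*c^2 - 12*c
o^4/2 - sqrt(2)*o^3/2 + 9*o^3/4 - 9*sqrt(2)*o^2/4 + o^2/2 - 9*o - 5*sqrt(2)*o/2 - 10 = (o/2 + 1)*(o + 5/2)*(o - 2*sqrt(2))*(o + sqrt(2))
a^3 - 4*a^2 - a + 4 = (a - 4)*(a - 1)*(a + 1)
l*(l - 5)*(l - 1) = l^3 - 6*l^2 + 5*l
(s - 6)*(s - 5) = s^2 - 11*s + 30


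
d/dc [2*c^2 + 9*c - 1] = 4*c + 9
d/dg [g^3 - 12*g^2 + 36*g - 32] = 3*g^2 - 24*g + 36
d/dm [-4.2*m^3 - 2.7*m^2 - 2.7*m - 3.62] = -12.6*m^2 - 5.4*m - 2.7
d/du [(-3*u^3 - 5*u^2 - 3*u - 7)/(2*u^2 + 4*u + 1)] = (-6*u^4 - 24*u^3 - 23*u^2 + 18*u + 25)/(4*u^4 + 16*u^3 + 20*u^2 + 8*u + 1)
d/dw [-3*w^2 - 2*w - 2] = -6*w - 2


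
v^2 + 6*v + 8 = (v + 2)*(v + 4)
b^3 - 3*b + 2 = (b - 1)^2*(b + 2)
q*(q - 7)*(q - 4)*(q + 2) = q^4 - 9*q^3 + 6*q^2 + 56*q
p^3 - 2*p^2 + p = p*(p - 1)^2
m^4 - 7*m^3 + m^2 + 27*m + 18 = (m - 6)*(m - 3)*(m + 1)^2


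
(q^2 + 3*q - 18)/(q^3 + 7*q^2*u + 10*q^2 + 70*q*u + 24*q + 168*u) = (q - 3)/(q^2 + 7*q*u + 4*q + 28*u)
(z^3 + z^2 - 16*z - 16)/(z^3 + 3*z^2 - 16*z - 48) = (z + 1)/(z + 3)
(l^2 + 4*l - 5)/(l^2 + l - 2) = (l + 5)/(l + 2)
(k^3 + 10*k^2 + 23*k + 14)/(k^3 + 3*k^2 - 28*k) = (k^2 + 3*k + 2)/(k*(k - 4))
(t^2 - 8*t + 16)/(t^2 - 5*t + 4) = (t - 4)/(t - 1)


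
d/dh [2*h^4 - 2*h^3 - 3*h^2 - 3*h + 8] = 8*h^3 - 6*h^2 - 6*h - 3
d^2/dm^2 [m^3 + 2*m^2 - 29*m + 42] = 6*m + 4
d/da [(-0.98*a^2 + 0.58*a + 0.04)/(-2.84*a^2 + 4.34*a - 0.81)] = (-2.606*a^2 + 1.8148*a - 0.6434)/(8.0656*a^4 - 24.6512*a^3 + 23.4364*a^2 - 7.0308*a + 0.6561)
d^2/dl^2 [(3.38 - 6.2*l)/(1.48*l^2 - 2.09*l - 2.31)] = ((2.96*l - 2.09)*(5.92*l - 4.18)*(6.2*l - 3.38) + (55.056*l - 35.9208)*(-1.48*l^2 + 2.09*l + 2.31))/(-1.48*l^2 + 2.09*l + 2.31)^3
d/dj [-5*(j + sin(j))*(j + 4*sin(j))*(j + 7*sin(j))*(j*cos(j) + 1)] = 5*(j + sin(j))*(j + 4*sin(j))*(j + 7*sin(j))*(j*sin(j) - cos(j)) - 5*(j + sin(j))*(j + 4*sin(j))*(j*cos(j) + 1)*(7*cos(j) + 1) - 5*(j + sin(j))*(j + 7*sin(j))*(j*cos(j) + 1)*(4*cos(j) + 1) - 5*(j + 4*sin(j))*(j + 7*sin(j))*(j*cos(j) + 1)*(cos(j) + 1)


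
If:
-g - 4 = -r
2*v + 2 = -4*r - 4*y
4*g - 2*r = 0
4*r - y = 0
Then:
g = 4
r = 8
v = -81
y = 32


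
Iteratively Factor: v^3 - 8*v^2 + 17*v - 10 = (v - 2)*(v^2 - 6*v + 5) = (v - 2)*(v - 1)*(v - 5)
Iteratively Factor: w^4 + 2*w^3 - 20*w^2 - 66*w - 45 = (w - 5)*(w^3 + 7*w^2 + 15*w + 9) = (w - 5)*(w + 3)*(w^2 + 4*w + 3) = (w - 5)*(w + 3)^2*(w + 1)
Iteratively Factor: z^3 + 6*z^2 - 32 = (z - 2)*(z^2 + 8*z + 16) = (z - 2)*(z + 4)*(z + 4)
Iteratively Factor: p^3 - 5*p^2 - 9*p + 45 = (p - 5)*(p^2 - 9) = (p - 5)*(p + 3)*(p - 3)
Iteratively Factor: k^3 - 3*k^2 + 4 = (k - 2)*(k^2 - k - 2) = (k - 2)*(k + 1)*(k - 2)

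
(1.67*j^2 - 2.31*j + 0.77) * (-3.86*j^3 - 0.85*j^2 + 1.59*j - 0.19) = -6.4462*j^5 + 7.4971*j^4 + 1.6466*j^3 - 4.6447*j^2 + 1.6632*j - 0.1463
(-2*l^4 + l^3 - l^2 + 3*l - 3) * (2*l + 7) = -4*l^5 - 12*l^4 + 5*l^3 - l^2 + 15*l - 21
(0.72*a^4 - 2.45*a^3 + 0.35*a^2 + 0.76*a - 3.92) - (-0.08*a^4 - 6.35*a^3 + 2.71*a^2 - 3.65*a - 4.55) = 0.8*a^4 + 3.9*a^3 - 2.36*a^2 + 4.41*a + 0.63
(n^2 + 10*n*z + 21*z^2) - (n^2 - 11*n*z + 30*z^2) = 21*n*z - 9*z^2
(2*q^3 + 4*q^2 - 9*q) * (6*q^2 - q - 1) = 12*q^5 + 22*q^4 - 60*q^3 + 5*q^2 + 9*q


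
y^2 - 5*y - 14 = (y - 7)*(y + 2)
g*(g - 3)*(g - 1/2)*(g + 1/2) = g^4 - 3*g^3 - g^2/4 + 3*g/4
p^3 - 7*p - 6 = (p - 3)*(p + 1)*(p + 2)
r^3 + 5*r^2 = r^2*(r + 5)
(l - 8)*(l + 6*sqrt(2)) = l^2 - 8*l + 6*sqrt(2)*l - 48*sqrt(2)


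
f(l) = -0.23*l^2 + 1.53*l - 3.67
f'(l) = 1.53 - 0.46*l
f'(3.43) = -0.05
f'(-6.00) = 4.29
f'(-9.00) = 5.67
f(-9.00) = -36.07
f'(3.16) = 0.08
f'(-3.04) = 2.93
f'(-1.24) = 2.10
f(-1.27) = -5.98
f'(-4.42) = 3.56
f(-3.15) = -10.77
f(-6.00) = -21.13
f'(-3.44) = 3.11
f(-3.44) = -11.65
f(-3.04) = -10.45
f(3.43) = -1.13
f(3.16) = -1.13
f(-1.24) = -5.92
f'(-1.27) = 2.11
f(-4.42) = -14.93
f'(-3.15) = 2.98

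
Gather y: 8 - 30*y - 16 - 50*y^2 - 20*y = -50*y^2 - 50*y - 8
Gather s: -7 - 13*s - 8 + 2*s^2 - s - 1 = 2*s^2 - 14*s - 16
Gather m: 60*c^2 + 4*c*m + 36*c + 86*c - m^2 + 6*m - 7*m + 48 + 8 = 60*c^2 + 122*c - m^2 + m*(4*c - 1) + 56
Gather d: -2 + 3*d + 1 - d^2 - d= -d^2 + 2*d - 1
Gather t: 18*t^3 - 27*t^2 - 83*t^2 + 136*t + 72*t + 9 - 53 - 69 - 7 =18*t^3 - 110*t^2 + 208*t - 120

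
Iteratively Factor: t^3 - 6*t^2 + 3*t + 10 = (t + 1)*(t^2 - 7*t + 10) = (t - 2)*(t + 1)*(t - 5)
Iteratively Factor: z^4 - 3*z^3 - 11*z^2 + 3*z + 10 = (z + 2)*(z^3 - 5*z^2 - z + 5) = (z - 1)*(z + 2)*(z^2 - 4*z - 5) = (z - 1)*(z + 1)*(z + 2)*(z - 5)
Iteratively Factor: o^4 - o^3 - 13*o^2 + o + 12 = (o + 3)*(o^3 - 4*o^2 - o + 4) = (o + 1)*(o + 3)*(o^2 - 5*o + 4) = (o - 1)*(o + 1)*(o + 3)*(o - 4)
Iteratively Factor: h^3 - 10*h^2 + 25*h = (h - 5)*(h^2 - 5*h) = h*(h - 5)*(h - 5)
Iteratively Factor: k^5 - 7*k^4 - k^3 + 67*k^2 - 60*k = (k - 4)*(k^4 - 3*k^3 - 13*k^2 + 15*k) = (k - 4)*(k + 3)*(k^3 - 6*k^2 + 5*k) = k*(k - 4)*(k + 3)*(k^2 - 6*k + 5) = k*(k - 4)*(k - 1)*(k + 3)*(k - 5)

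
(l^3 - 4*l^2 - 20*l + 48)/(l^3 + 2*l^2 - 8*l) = (l - 6)/l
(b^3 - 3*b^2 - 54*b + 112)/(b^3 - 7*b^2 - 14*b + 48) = (b + 7)/(b + 3)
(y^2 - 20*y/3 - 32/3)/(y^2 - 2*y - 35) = (-3*y^2 + 20*y + 32)/(3*(-y^2 + 2*y + 35))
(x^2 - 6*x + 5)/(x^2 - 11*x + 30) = (x - 1)/(x - 6)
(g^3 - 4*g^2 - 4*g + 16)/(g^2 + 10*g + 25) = (g^3 - 4*g^2 - 4*g + 16)/(g^2 + 10*g + 25)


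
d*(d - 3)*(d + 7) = d^3 + 4*d^2 - 21*d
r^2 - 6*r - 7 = (r - 7)*(r + 1)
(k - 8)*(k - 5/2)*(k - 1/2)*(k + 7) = k^4 - 4*k^3 - 207*k^2/4 + 667*k/4 - 70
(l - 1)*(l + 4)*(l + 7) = l^3 + 10*l^2 + 17*l - 28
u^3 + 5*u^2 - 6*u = u*(u - 1)*(u + 6)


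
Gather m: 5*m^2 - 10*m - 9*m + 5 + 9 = 5*m^2 - 19*m + 14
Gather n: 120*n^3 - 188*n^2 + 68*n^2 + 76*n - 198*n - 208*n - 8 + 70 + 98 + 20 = 120*n^3 - 120*n^2 - 330*n + 180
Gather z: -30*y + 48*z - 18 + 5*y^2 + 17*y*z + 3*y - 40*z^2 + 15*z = 5*y^2 - 27*y - 40*z^2 + z*(17*y + 63) - 18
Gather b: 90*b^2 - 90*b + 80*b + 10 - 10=90*b^2 - 10*b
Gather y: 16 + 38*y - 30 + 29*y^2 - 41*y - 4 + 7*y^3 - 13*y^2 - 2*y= 7*y^3 + 16*y^2 - 5*y - 18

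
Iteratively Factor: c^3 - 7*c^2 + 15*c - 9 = (c - 1)*(c^2 - 6*c + 9) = (c - 3)*(c - 1)*(c - 3)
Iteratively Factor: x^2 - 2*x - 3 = (x + 1)*(x - 3)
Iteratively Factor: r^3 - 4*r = (r)*(r^2 - 4) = r*(r + 2)*(r - 2)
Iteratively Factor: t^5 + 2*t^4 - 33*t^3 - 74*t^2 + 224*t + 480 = (t - 5)*(t^4 + 7*t^3 + 2*t^2 - 64*t - 96) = (t - 5)*(t + 2)*(t^3 + 5*t^2 - 8*t - 48) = (t - 5)*(t - 3)*(t + 2)*(t^2 + 8*t + 16) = (t - 5)*(t - 3)*(t + 2)*(t + 4)*(t + 4)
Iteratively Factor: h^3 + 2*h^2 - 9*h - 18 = (h - 3)*(h^2 + 5*h + 6) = (h - 3)*(h + 2)*(h + 3)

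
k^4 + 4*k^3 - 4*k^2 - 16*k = k*(k - 2)*(k + 2)*(k + 4)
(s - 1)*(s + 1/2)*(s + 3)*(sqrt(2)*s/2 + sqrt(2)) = sqrt(2)*s^4/2 + 9*sqrt(2)*s^3/4 + 3*sqrt(2)*s^2/2 - 11*sqrt(2)*s/4 - 3*sqrt(2)/2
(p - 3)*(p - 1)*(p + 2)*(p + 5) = p^4 + 3*p^3 - 15*p^2 - 19*p + 30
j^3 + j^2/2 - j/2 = j*(j - 1/2)*(j + 1)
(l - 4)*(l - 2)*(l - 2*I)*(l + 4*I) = l^4 - 6*l^3 + 2*I*l^3 + 16*l^2 - 12*I*l^2 - 48*l + 16*I*l + 64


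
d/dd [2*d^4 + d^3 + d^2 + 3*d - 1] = 8*d^3 + 3*d^2 + 2*d + 3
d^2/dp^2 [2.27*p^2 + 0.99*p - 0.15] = 4.54000000000000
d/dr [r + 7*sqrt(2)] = 1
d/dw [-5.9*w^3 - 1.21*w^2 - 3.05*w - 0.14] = -17.7*w^2 - 2.42*w - 3.05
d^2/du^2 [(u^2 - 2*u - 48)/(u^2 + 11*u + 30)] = -26/(u^3 + 15*u^2 + 75*u + 125)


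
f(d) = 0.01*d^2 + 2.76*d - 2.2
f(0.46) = -0.93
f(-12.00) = -33.88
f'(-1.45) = 2.73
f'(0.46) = 2.77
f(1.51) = 1.99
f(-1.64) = -6.70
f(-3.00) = -10.39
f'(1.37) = 2.79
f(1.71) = 2.55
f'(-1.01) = 2.74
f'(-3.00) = 2.70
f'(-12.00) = 2.52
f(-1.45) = -6.18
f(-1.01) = -4.98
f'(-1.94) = 2.72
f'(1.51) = 2.79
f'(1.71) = 2.79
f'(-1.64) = 2.73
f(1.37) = 1.60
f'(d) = 0.02*d + 2.76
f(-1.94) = -7.52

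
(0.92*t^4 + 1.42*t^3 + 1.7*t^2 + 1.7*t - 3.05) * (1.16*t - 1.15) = 1.0672*t^5 + 0.5892*t^4 + 0.339*t^3 + 0.0169999999999999*t^2 - 5.493*t + 3.5075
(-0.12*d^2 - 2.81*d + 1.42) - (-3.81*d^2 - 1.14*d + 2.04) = 3.69*d^2 - 1.67*d - 0.62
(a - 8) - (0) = a - 8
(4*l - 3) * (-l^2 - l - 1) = -4*l^3 - l^2 - l + 3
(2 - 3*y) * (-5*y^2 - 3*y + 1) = 15*y^3 - y^2 - 9*y + 2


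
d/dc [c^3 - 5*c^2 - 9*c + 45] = 3*c^2 - 10*c - 9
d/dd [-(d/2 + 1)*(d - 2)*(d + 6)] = -3*d^2/2 - 6*d + 2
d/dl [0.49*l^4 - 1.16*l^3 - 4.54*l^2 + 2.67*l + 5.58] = 1.96*l^3 - 3.48*l^2 - 9.08*l + 2.67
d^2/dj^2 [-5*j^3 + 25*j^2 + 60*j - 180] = 50 - 30*j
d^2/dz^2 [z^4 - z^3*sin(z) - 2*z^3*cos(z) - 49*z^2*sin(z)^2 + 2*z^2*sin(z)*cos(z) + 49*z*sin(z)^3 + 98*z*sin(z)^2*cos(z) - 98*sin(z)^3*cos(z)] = z^3*sin(z) + 2*z^3*cos(z) + 12*z^2*sin(z) - 4*z^2*sin(2*z) - 6*z^2*cos(z) - 98*z^2*cos(2*z) + 12*z^2 - 171*z*sin(z)/4 - 196*z*sin(2*z) + 441*z*sin(3*z)/4 - 73*z*cos(z)/2 + 8*z*cos(2*z) + 441*z*cos(3*z)/2 - 49*sin(z) + 100*sin(2*z) + 147*sin(3*z) - 196*sin(4*z) + 147*cos(z)/2 + 49*cos(2*z) - 147*cos(3*z)/2 - 49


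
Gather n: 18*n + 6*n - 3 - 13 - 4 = 24*n - 20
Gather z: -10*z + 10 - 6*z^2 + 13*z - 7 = -6*z^2 + 3*z + 3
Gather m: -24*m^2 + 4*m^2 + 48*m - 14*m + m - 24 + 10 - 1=-20*m^2 + 35*m - 15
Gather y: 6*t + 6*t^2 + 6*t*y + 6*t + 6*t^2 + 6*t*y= 12*t^2 + 12*t*y + 12*t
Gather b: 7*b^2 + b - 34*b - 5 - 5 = 7*b^2 - 33*b - 10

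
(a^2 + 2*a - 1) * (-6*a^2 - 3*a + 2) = -6*a^4 - 15*a^3 + 2*a^2 + 7*a - 2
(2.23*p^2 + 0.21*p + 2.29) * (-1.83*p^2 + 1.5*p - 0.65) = -4.0809*p^4 + 2.9607*p^3 - 5.3252*p^2 + 3.2985*p - 1.4885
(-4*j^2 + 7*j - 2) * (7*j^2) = -28*j^4 + 49*j^3 - 14*j^2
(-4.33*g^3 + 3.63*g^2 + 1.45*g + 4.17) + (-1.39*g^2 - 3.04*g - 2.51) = -4.33*g^3 + 2.24*g^2 - 1.59*g + 1.66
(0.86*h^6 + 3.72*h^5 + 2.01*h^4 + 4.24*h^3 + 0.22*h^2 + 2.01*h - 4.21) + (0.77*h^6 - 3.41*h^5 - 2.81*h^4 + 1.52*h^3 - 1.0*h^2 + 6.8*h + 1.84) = 1.63*h^6 + 0.31*h^5 - 0.8*h^4 + 5.76*h^3 - 0.78*h^2 + 8.81*h - 2.37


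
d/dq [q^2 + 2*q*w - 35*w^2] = 2*q + 2*w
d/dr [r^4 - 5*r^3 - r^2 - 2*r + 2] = 4*r^3 - 15*r^2 - 2*r - 2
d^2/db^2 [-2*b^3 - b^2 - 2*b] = -12*b - 2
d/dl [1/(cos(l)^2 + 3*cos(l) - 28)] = (2*cos(l) + 3)*sin(l)/(cos(l)^2 + 3*cos(l) - 28)^2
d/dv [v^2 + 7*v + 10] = 2*v + 7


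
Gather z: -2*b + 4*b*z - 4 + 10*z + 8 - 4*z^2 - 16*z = -2*b - 4*z^2 + z*(4*b - 6) + 4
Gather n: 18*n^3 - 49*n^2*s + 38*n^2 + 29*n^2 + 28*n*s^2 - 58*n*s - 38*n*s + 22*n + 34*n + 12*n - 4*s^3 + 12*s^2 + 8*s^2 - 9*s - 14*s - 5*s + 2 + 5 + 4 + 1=18*n^3 + n^2*(67 - 49*s) + n*(28*s^2 - 96*s + 68) - 4*s^3 + 20*s^2 - 28*s + 12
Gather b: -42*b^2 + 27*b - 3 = -42*b^2 + 27*b - 3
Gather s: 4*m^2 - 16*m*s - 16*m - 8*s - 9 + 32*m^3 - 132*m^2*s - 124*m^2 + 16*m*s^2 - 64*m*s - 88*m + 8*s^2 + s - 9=32*m^3 - 120*m^2 - 104*m + s^2*(16*m + 8) + s*(-132*m^2 - 80*m - 7) - 18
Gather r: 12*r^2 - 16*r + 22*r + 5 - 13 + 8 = 12*r^2 + 6*r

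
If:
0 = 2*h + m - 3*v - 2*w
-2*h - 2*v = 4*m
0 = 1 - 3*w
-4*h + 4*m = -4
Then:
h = 23/36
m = -13/36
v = 1/12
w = 1/3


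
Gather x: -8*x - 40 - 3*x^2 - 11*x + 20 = -3*x^2 - 19*x - 20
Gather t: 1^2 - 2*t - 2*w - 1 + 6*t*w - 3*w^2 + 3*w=t*(6*w - 2) - 3*w^2 + w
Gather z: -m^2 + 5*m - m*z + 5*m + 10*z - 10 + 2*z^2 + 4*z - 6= -m^2 + 10*m + 2*z^2 + z*(14 - m) - 16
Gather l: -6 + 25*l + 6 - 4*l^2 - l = -4*l^2 + 24*l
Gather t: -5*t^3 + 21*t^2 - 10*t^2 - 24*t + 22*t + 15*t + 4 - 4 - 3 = -5*t^3 + 11*t^2 + 13*t - 3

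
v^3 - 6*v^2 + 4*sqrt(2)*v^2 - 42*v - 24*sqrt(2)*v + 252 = (v - 6)*(v - 3*sqrt(2))*(v + 7*sqrt(2))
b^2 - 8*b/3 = b*(b - 8/3)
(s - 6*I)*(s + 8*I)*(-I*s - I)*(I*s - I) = s^4 + 2*I*s^3 + 47*s^2 - 2*I*s - 48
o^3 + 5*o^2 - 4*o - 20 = (o - 2)*(o + 2)*(o + 5)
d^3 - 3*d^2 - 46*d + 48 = (d - 8)*(d - 1)*(d + 6)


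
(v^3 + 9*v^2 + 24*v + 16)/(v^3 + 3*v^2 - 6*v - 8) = (v + 4)/(v - 2)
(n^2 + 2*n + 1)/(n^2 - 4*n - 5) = (n + 1)/(n - 5)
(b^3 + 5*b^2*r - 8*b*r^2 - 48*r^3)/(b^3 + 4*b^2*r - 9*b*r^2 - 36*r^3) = (b + 4*r)/(b + 3*r)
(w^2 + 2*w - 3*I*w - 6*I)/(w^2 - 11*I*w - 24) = (w + 2)/(w - 8*I)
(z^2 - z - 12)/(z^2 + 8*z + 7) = (z^2 - z - 12)/(z^2 + 8*z + 7)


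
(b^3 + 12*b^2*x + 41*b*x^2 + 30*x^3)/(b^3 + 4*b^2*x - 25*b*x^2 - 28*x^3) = (-b^2 - 11*b*x - 30*x^2)/(-b^2 - 3*b*x + 28*x^2)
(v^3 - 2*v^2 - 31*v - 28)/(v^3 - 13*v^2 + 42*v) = (v^2 + 5*v + 4)/(v*(v - 6))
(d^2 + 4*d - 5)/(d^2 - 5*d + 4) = (d + 5)/(d - 4)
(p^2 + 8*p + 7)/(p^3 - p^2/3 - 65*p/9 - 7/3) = 9*(p^2 + 8*p + 7)/(9*p^3 - 3*p^2 - 65*p - 21)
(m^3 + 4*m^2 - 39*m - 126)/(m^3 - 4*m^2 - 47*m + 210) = (m + 3)/(m - 5)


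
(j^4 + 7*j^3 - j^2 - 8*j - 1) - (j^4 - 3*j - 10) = 7*j^3 - j^2 - 5*j + 9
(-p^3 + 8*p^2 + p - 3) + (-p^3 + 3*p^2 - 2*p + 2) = -2*p^3 + 11*p^2 - p - 1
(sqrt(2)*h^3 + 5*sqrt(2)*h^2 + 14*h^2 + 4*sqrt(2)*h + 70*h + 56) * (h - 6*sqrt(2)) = sqrt(2)*h^4 + 2*h^3 + 5*sqrt(2)*h^3 - 80*sqrt(2)*h^2 + 10*h^2 - 420*sqrt(2)*h + 8*h - 336*sqrt(2)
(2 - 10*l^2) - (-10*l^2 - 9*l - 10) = 9*l + 12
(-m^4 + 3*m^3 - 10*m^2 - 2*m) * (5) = -5*m^4 + 15*m^3 - 50*m^2 - 10*m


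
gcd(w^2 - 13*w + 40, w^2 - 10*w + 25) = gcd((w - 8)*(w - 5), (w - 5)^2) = w - 5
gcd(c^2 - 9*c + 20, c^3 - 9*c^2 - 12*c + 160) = c - 5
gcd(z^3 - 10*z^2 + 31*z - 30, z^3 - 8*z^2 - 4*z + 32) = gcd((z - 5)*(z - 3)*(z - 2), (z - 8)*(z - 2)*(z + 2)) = z - 2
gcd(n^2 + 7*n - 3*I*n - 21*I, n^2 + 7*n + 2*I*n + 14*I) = n + 7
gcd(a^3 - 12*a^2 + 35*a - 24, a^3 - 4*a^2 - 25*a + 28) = a - 1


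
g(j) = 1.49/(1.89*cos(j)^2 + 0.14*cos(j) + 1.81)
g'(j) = 1.49*(3.78*sin(j)*cos(j) + 0.14*sin(j))/(1.89*cos(j)^2 + 0.14*cos(j) + 1.81)^2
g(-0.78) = 0.52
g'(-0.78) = -0.36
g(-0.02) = 0.39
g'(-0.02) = -0.01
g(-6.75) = 0.43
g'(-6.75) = -0.20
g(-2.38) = 0.55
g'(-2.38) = 0.37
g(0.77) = 0.52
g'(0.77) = 0.36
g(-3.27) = 0.42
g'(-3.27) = -0.06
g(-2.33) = 0.57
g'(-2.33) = 0.39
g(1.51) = 0.82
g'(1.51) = 0.16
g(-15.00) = 0.53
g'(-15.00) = 0.34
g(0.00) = 0.39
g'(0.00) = 0.00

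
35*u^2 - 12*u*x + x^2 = (-7*u + x)*(-5*u + x)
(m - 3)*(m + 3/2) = m^2 - 3*m/2 - 9/2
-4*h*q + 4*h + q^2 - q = (-4*h + q)*(q - 1)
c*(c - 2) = c^2 - 2*c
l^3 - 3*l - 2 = (l - 2)*(l + 1)^2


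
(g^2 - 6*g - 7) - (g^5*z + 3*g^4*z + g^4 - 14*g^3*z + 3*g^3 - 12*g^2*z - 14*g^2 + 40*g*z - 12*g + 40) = -g^5*z - 3*g^4*z - g^4 + 14*g^3*z - 3*g^3 + 12*g^2*z + 15*g^2 - 40*g*z + 6*g - 47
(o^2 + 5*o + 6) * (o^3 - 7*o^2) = o^5 - 2*o^4 - 29*o^3 - 42*o^2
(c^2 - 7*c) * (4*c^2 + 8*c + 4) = 4*c^4 - 20*c^3 - 52*c^2 - 28*c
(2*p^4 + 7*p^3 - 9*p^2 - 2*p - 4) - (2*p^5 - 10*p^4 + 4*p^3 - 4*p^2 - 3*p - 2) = -2*p^5 + 12*p^4 + 3*p^3 - 5*p^2 + p - 2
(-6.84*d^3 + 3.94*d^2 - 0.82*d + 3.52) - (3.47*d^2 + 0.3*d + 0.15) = -6.84*d^3 + 0.47*d^2 - 1.12*d + 3.37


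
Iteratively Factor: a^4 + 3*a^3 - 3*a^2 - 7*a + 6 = (a - 1)*(a^3 + 4*a^2 + a - 6) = (a - 1)^2*(a^2 + 5*a + 6) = (a - 1)^2*(a + 3)*(a + 2)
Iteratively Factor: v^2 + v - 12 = (v + 4)*(v - 3)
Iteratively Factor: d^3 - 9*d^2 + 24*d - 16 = (d - 1)*(d^2 - 8*d + 16) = (d - 4)*(d - 1)*(d - 4)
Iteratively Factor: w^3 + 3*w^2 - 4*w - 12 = (w + 2)*(w^2 + w - 6) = (w + 2)*(w + 3)*(w - 2)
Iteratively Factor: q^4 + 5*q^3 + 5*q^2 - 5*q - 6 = (q + 1)*(q^3 + 4*q^2 + q - 6) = (q + 1)*(q + 2)*(q^2 + 2*q - 3) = (q + 1)*(q + 2)*(q + 3)*(q - 1)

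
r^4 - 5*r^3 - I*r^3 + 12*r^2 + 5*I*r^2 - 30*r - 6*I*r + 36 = (r - 3)*(r - 2)*(r - 3*I)*(r + 2*I)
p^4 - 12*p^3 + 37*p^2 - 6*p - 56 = (p - 7)*(p - 4)*(p - 2)*(p + 1)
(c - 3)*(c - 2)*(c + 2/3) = c^3 - 13*c^2/3 + 8*c/3 + 4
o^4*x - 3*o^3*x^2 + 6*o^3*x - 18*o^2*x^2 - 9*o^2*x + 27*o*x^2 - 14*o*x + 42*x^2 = (o - 2)*(o + 7)*(o - 3*x)*(o*x + x)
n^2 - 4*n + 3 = (n - 3)*(n - 1)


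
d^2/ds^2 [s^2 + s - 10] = 2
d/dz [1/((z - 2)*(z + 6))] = 2*(-z - 2)/(z^4 + 8*z^3 - 8*z^2 - 96*z + 144)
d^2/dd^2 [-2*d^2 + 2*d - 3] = -4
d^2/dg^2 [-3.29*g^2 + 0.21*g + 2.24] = -6.58000000000000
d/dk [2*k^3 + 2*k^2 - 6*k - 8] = 6*k^2 + 4*k - 6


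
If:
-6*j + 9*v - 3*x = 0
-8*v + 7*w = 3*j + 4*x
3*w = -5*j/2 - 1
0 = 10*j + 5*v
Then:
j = 14/235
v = -28/235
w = -18/47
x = -112/235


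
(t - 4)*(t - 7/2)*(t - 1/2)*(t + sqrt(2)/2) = t^4 - 8*t^3 + sqrt(2)*t^3/2 - 4*sqrt(2)*t^2 + 71*t^2/4 - 7*t + 71*sqrt(2)*t/8 - 7*sqrt(2)/2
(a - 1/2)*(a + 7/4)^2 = a^3 + 3*a^2 + 21*a/16 - 49/32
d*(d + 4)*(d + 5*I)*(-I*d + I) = -I*d^4 + 5*d^3 - 3*I*d^3 + 15*d^2 + 4*I*d^2 - 20*d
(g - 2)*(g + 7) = g^2 + 5*g - 14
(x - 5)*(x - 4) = x^2 - 9*x + 20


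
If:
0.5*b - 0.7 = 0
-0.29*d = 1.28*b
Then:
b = 1.40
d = -6.18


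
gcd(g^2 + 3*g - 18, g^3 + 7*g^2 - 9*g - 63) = g - 3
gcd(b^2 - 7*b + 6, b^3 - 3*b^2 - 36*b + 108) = b - 6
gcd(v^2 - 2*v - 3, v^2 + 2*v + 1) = v + 1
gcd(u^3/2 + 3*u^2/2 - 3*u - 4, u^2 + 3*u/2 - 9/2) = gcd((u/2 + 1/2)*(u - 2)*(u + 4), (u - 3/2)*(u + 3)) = 1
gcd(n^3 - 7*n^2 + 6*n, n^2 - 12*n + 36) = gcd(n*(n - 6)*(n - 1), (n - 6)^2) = n - 6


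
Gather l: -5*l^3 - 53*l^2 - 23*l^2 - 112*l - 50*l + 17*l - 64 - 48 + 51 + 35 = -5*l^3 - 76*l^2 - 145*l - 26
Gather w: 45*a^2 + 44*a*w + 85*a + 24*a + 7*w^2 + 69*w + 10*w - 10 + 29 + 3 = 45*a^2 + 109*a + 7*w^2 + w*(44*a + 79) + 22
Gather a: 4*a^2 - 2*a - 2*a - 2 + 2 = 4*a^2 - 4*a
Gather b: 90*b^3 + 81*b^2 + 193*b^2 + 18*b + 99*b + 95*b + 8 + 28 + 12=90*b^3 + 274*b^2 + 212*b + 48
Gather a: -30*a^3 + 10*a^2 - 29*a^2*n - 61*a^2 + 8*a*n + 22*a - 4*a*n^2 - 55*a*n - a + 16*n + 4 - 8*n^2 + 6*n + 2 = -30*a^3 + a^2*(-29*n - 51) + a*(-4*n^2 - 47*n + 21) - 8*n^2 + 22*n + 6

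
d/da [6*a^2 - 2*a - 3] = 12*a - 2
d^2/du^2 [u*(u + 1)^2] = 6*u + 4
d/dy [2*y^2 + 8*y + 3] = 4*y + 8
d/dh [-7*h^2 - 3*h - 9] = -14*h - 3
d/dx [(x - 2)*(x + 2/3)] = 2*x - 4/3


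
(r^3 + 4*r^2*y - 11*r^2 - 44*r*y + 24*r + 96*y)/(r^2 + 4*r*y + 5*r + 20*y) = (r^2 - 11*r + 24)/(r + 5)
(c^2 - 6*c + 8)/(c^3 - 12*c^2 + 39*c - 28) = (c - 2)/(c^2 - 8*c + 7)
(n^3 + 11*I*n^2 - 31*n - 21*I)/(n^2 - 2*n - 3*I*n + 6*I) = (n^3 + 11*I*n^2 - 31*n - 21*I)/(n^2 - 2*n - 3*I*n + 6*I)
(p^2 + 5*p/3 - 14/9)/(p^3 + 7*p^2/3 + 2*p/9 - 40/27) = 3*(3*p + 7)/(9*p^2 + 27*p + 20)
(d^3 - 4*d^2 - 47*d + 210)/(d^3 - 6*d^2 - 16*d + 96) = (d^2 + 2*d - 35)/(d^2 - 16)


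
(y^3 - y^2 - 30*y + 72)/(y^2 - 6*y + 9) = (y^2 + 2*y - 24)/(y - 3)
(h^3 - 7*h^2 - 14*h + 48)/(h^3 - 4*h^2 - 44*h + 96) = (h + 3)/(h + 6)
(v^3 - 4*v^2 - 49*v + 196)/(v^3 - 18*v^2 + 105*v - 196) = (v + 7)/(v - 7)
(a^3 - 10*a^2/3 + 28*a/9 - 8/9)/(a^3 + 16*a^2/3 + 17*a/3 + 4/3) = (9*a^3 - 30*a^2 + 28*a - 8)/(3*(3*a^3 + 16*a^2 + 17*a + 4))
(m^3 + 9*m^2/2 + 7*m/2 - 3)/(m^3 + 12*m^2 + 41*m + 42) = (m - 1/2)/(m + 7)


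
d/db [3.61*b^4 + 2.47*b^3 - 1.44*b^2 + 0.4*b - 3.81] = 14.44*b^3 + 7.41*b^2 - 2.88*b + 0.4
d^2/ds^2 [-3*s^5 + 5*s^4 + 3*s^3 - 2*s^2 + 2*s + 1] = -60*s^3 + 60*s^2 + 18*s - 4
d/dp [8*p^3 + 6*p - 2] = 24*p^2 + 6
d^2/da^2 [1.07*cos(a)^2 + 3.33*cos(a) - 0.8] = -3.33*cos(a) - 2.14*cos(2*a)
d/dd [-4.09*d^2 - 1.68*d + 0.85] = -8.18*d - 1.68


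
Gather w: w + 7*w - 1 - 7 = 8*w - 8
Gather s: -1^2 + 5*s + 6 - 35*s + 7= 12 - 30*s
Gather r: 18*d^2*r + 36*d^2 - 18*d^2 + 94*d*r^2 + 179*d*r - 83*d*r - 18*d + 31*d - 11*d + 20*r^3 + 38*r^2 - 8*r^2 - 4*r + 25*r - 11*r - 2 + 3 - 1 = 18*d^2 + 2*d + 20*r^3 + r^2*(94*d + 30) + r*(18*d^2 + 96*d + 10)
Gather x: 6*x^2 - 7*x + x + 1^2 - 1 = 6*x^2 - 6*x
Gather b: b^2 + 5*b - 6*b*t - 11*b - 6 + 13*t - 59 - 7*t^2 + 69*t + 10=b^2 + b*(-6*t - 6) - 7*t^2 + 82*t - 55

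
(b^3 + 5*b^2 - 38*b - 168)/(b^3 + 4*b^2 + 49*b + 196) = (b^2 + b - 42)/(b^2 + 49)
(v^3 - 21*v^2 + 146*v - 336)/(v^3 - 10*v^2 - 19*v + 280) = (v - 6)/(v + 5)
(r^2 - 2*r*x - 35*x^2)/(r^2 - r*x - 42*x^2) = (r + 5*x)/(r + 6*x)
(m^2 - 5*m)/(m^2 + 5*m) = (m - 5)/(m + 5)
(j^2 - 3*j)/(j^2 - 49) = j*(j - 3)/(j^2 - 49)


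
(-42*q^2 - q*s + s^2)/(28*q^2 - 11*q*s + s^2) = (-6*q - s)/(4*q - s)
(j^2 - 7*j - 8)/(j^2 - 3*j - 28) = (-j^2 + 7*j + 8)/(-j^2 + 3*j + 28)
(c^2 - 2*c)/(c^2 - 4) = c/(c + 2)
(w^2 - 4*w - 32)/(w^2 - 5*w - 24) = (w + 4)/(w + 3)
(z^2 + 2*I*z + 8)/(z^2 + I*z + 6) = (z + 4*I)/(z + 3*I)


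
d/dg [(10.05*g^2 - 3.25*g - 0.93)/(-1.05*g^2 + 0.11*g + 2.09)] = (-2.307*g^2 + 40.056*g - 6.6902)/(1.1025*g^4 - 0.231*g^3 - 4.3769*g^2 + 0.4598*g + 4.3681)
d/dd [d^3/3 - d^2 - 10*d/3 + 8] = d^2 - 2*d - 10/3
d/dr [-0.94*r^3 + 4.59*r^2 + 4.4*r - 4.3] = -2.82*r^2 + 9.18*r + 4.4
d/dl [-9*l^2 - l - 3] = -18*l - 1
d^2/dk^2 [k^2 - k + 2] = 2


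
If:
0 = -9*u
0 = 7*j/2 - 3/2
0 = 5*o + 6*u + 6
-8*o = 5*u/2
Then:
No Solution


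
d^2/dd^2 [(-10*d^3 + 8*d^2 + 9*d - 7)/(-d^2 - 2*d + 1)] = 6*(19*d^3 - 21*d^2 + 15*d + 3)/(d^6 + 6*d^5 + 9*d^4 - 4*d^3 - 9*d^2 + 6*d - 1)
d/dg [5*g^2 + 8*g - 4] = 10*g + 8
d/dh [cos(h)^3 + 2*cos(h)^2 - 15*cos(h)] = (-3*cos(h)^2 - 4*cos(h) + 15)*sin(h)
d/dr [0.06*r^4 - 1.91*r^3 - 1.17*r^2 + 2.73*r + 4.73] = 0.24*r^3 - 5.73*r^2 - 2.34*r + 2.73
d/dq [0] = 0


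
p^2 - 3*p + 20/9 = (p - 5/3)*(p - 4/3)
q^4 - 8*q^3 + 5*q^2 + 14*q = q*(q - 7)*(q - 2)*(q + 1)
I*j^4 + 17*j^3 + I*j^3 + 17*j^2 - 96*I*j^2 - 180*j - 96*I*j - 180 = (j - 6*I)^2*(j - 5*I)*(I*j + I)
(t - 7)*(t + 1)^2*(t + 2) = t^4 - 3*t^3 - 23*t^2 - 33*t - 14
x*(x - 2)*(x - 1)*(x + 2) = x^4 - x^3 - 4*x^2 + 4*x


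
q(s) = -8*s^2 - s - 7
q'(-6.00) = 95.00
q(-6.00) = -289.00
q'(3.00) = -49.00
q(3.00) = -82.00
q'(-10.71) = 170.36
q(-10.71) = -913.92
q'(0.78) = -13.48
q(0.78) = -12.65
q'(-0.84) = 12.44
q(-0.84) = -11.80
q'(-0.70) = 10.20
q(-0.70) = -10.22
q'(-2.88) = 45.08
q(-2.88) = -70.48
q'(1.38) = -23.08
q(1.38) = -23.62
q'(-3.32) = 52.12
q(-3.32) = -91.86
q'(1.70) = -28.20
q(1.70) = -31.82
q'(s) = -16*s - 1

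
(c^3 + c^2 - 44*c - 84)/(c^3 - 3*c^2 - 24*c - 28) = (c + 6)/(c + 2)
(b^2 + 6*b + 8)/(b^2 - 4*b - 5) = (b^2 + 6*b + 8)/(b^2 - 4*b - 5)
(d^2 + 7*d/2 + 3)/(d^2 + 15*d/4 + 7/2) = 2*(2*d + 3)/(4*d + 7)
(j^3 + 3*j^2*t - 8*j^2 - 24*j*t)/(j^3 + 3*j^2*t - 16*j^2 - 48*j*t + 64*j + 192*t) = j/(j - 8)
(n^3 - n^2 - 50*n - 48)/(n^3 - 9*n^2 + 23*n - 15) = (n^3 - n^2 - 50*n - 48)/(n^3 - 9*n^2 + 23*n - 15)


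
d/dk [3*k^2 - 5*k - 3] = 6*k - 5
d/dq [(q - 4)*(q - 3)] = 2*q - 7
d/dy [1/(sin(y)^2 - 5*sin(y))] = (5 - 2*sin(y))*cos(y)/((sin(y) - 5)^2*sin(y)^2)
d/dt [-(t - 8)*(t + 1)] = 7 - 2*t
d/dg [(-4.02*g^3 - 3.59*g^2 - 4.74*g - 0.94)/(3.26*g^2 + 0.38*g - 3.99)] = (-13.1052*g^4 - 3.0552*g^3 + 62.2076*g^2 + 34.777*g + 19.2698)/(10.6276*g^4 + 2.4776*g^3 - 25.8704*g^2 - 3.0324*g + 15.9201)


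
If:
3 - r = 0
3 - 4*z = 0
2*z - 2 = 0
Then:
No Solution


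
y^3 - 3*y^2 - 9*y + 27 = (y - 3)^2*(y + 3)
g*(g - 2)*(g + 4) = g^3 + 2*g^2 - 8*g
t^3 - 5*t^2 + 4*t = t*(t - 4)*(t - 1)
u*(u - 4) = u^2 - 4*u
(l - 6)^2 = l^2 - 12*l + 36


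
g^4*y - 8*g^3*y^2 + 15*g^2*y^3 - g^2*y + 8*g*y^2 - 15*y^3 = (g - 1)*(g - 5*y)*(g - 3*y)*(g*y + y)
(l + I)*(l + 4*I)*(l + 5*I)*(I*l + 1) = I*l^4 - 9*l^3 - 19*I*l^2 - 9*l - 20*I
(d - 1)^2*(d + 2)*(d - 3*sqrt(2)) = d^4 - 3*sqrt(2)*d^3 - 3*d^2 + 2*d + 9*sqrt(2)*d - 6*sqrt(2)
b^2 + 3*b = b*(b + 3)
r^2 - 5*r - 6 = (r - 6)*(r + 1)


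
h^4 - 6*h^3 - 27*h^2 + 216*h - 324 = (h - 6)*(h - 3)^2*(h + 6)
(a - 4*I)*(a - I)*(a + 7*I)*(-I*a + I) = -I*a^4 + 2*a^3 + I*a^3 - 2*a^2 - 31*I*a^2 - 28*a + 31*I*a + 28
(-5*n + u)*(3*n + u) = -15*n^2 - 2*n*u + u^2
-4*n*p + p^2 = p*(-4*n + p)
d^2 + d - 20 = (d - 4)*(d + 5)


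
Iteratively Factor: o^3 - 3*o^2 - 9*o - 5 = (o + 1)*(o^2 - 4*o - 5) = (o - 5)*(o + 1)*(o + 1)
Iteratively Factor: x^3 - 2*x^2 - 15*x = (x - 5)*(x^2 + 3*x) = x*(x - 5)*(x + 3)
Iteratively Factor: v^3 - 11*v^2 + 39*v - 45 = (v - 3)*(v^2 - 8*v + 15) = (v - 5)*(v - 3)*(v - 3)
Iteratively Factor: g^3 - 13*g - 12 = (g - 4)*(g^2 + 4*g + 3) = (g - 4)*(g + 3)*(g + 1)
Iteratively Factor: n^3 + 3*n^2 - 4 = (n + 2)*(n^2 + n - 2) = (n - 1)*(n + 2)*(n + 2)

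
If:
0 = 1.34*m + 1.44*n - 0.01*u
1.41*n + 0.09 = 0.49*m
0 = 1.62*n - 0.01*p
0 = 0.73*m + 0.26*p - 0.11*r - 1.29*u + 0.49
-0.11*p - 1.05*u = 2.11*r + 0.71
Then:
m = 0.04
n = -0.05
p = -7.91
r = 0.70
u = -1.25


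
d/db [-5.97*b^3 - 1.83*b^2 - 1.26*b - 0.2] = -17.91*b^2 - 3.66*b - 1.26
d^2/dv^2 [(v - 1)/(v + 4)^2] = 2*(v - 11)/(v + 4)^4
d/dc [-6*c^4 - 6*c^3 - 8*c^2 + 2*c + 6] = -24*c^3 - 18*c^2 - 16*c + 2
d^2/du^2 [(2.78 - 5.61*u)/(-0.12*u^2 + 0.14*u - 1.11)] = ((2.238 - 4.0392*u)*(0.12*u^2 - 0.14*u + 1.11) + (0.24*u - 0.14)*(0.48*u - 0.28)*(5.61*u - 2.78))/(0.12*u^2 - 0.14*u + 1.11)^3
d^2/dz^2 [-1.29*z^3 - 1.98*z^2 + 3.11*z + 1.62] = -7.74*z - 3.96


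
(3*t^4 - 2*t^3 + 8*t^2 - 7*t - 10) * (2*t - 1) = 6*t^5 - 7*t^4 + 18*t^3 - 22*t^2 - 13*t + 10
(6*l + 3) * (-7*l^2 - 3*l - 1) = -42*l^3 - 39*l^2 - 15*l - 3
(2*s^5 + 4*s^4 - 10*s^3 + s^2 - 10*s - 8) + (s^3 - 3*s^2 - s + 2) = 2*s^5 + 4*s^4 - 9*s^3 - 2*s^2 - 11*s - 6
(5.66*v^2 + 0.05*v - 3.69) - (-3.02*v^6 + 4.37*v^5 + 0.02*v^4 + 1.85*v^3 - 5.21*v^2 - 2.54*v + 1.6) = 3.02*v^6 - 4.37*v^5 - 0.02*v^4 - 1.85*v^3 + 10.87*v^2 + 2.59*v - 5.29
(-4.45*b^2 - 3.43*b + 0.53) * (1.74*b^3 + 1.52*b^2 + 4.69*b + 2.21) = -7.743*b^5 - 12.7322*b^4 - 25.1619*b^3 - 25.1156*b^2 - 5.0946*b + 1.1713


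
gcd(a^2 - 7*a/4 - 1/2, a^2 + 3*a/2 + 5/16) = a + 1/4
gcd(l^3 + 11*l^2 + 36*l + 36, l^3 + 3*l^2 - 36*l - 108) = l^2 + 9*l + 18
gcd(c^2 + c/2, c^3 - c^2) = c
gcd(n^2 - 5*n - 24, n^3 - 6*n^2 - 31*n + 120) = n - 8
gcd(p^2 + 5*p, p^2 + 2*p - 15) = p + 5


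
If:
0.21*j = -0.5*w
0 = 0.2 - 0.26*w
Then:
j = -1.83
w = 0.77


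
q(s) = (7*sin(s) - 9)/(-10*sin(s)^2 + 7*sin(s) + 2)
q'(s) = (20*sin(s)*cos(s) - 7*cos(s))*(7*sin(s) - 9)/(-10*sin(s)^2 + 7*sin(s) + 2)^2 + 7*cos(s)/(-10*sin(s)^2 + 7*sin(s) + 2) = (70*sin(s)^2 - 180*sin(s) + 77)*cos(s)/(10*sin(s)^2 - 7*sin(s) - 2)^2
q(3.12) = -4.12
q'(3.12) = -15.87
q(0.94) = -2.96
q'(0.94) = -10.46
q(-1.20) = 1.18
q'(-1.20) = 0.63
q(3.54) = 5.28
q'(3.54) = -29.41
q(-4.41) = 5.38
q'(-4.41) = 49.82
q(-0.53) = 3.06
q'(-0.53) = 9.57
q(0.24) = -2.37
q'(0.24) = 3.86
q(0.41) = -1.94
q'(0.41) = 1.47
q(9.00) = -1.92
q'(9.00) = -1.32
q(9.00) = -1.92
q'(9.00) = -1.32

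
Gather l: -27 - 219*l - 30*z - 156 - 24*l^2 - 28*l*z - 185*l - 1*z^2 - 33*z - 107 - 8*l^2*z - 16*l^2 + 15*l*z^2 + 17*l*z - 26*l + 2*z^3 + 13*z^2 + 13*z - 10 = l^2*(-8*z - 40) + l*(15*z^2 - 11*z - 430) + 2*z^3 + 12*z^2 - 50*z - 300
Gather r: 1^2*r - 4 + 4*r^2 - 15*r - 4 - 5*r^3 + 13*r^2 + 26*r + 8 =-5*r^3 + 17*r^2 + 12*r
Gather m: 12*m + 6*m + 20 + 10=18*m + 30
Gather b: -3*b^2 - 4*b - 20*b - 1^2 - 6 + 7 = -3*b^2 - 24*b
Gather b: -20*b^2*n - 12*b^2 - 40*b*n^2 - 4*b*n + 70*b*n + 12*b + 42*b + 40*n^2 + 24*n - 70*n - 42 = b^2*(-20*n - 12) + b*(-40*n^2 + 66*n + 54) + 40*n^2 - 46*n - 42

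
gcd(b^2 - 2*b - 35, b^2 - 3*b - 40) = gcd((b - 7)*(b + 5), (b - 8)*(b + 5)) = b + 5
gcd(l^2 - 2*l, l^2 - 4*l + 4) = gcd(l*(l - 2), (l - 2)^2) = l - 2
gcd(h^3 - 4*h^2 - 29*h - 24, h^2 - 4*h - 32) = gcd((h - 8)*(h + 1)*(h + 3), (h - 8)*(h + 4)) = h - 8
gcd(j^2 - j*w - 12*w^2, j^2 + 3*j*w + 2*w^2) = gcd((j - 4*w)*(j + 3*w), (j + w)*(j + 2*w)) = 1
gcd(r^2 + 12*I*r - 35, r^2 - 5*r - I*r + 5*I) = 1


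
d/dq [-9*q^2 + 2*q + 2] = 2 - 18*q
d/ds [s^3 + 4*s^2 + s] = 3*s^2 + 8*s + 1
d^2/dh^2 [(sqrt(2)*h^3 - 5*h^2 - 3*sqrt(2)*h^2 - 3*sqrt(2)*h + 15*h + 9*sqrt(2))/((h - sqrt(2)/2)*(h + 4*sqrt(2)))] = 4*(72*h^3 + 86*sqrt(2)*h^3 - 288*h^2 - 18*sqrt(2)*h^2 + 24*sqrt(2)*h + 738*h - 328 + 837*sqrt(2))/(4*h^6 + 42*sqrt(2)*h^5 + 246*h^4 + 7*sqrt(2)*h^3 - 984*h^2 + 672*sqrt(2)*h - 256)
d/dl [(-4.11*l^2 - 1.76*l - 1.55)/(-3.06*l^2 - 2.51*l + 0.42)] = (4.9305*l^2 - 12.9384*l - 4.6297)/(9.3636*l^4 + 15.3612*l^3 + 3.7297*l^2 - 2.1084*l + 0.1764)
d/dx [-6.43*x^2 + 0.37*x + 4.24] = 0.37 - 12.86*x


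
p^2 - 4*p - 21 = (p - 7)*(p + 3)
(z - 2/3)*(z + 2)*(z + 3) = z^3 + 13*z^2/3 + 8*z/3 - 4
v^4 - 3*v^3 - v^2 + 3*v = v*(v - 3)*(v - 1)*(v + 1)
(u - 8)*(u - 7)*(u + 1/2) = u^3 - 29*u^2/2 + 97*u/2 + 28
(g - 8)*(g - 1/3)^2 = g^3 - 26*g^2/3 + 49*g/9 - 8/9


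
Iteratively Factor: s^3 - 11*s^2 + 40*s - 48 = (s - 4)*(s^2 - 7*s + 12) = (s - 4)^2*(s - 3)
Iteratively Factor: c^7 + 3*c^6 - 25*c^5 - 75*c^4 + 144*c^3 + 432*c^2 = (c + 4)*(c^6 - c^5 - 21*c^4 + 9*c^3 + 108*c^2) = c*(c + 4)*(c^5 - c^4 - 21*c^3 + 9*c^2 + 108*c) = c*(c + 3)*(c + 4)*(c^4 - 4*c^3 - 9*c^2 + 36*c) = c*(c - 4)*(c + 3)*(c + 4)*(c^3 - 9*c) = c*(c - 4)*(c + 3)^2*(c + 4)*(c^2 - 3*c) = c*(c - 4)*(c - 3)*(c + 3)^2*(c + 4)*(c)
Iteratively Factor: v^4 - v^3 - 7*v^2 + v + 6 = (v - 1)*(v^3 - 7*v - 6) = (v - 1)*(v + 2)*(v^2 - 2*v - 3) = (v - 3)*(v - 1)*(v + 2)*(v + 1)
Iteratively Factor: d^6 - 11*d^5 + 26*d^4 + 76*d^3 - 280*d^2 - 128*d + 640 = (d - 5)*(d^5 - 6*d^4 - 4*d^3 + 56*d^2 - 128) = (d - 5)*(d + 2)*(d^4 - 8*d^3 + 12*d^2 + 32*d - 64) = (d - 5)*(d - 2)*(d + 2)*(d^3 - 6*d^2 + 32) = (d - 5)*(d - 4)*(d - 2)*(d + 2)*(d^2 - 2*d - 8) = (d - 5)*(d - 4)^2*(d - 2)*(d + 2)*(d + 2)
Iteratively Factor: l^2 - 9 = (l - 3)*(l + 3)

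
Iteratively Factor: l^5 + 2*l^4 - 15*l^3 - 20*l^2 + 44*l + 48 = (l + 1)*(l^4 + l^3 - 16*l^2 - 4*l + 48) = (l + 1)*(l + 2)*(l^3 - l^2 - 14*l + 24) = (l - 2)*(l + 1)*(l + 2)*(l^2 + l - 12) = (l - 2)*(l + 1)*(l + 2)*(l + 4)*(l - 3)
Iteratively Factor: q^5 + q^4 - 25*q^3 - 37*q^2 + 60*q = (q + 3)*(q^4 - 2*q^3 - 19*q^2 + 20*q) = (q + 3)*(q + 4)*(q^3 - 6*q^2 + 5*q) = q*(q + 3)*(q + 4)*(q^2 - 6*q + 5) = q*(q - 5)*(q + 3)*(q + 4)*(q - 1)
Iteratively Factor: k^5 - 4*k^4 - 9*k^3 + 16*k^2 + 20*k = (k - 2)*(k^4 - 2*k^3 - 13*k^2 - 10*k) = (k - 5)*(k - 2)*(k^3 + 3*k^2 + 2*k) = k*(k - 5)*(k - 2)*(k^2 + 3*k + 2) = k*(k - 5)*(k - 2)*(k + 2)*(k + 1)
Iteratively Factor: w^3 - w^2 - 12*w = (w - 4)*(w^2 + 3*w) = (w - 4)*(w + 3)*(w)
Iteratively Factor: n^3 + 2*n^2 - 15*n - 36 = (n + 3)*(n^2 - n - 12) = (n - 4)*(n + 3)*(n + 3)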